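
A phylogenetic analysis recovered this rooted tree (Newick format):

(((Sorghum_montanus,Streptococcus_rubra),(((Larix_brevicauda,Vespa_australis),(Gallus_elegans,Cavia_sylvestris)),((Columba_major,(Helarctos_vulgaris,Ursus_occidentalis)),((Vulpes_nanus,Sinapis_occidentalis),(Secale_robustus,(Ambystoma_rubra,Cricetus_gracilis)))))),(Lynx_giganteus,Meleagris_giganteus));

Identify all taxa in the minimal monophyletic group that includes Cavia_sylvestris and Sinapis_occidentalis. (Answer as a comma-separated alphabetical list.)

Tracing Cavia_sylvestris: it sits inside (Gallus_elegans,Cavia_sylvestris).
Tracing Sinapis_occidentalis: it sits inside (Vulpes_nanus,Sinapis_occidentalis).
The smallest clade enclosing both is (((Larix_brevicauda,Vespa_australis),(Gallus_elegans,Cavia_sylvestris)),((Columba_major,(Helarctos_vulgaris,Ursus_occidentalis)),((Vulpes_nanus,Sinapis_occidentalis),(Secale_robustus,(Ambystoma_rubra,Cricetus_gracilis))))); the answer is its 12 terminal taxa in alphabetical order.

Ambystoma_rubra, Cavia_sylvestris, Columba_major, Cricetus_gracilis, Gallus_elegans, Helarctos_vulgaris, Larix_brevicauda, Secale_robustus, Sinapis_occidentalis, Ursus_occidentalis, Vespa_australis, Vulpes_nanus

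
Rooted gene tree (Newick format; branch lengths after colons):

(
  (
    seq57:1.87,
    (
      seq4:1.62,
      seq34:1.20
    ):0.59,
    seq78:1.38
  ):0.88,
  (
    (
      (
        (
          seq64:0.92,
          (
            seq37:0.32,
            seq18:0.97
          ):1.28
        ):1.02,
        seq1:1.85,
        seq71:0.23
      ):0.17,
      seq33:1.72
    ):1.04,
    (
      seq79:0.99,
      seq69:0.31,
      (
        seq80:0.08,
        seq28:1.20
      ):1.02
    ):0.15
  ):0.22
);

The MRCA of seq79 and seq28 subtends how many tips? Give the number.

4

The MRCA of seq79 and seq28 is the node subtending (seq79,seq69,(seq80,seq28)).
That clade contains 4 terminal taxa: seq28, seq69, seq79, seq80.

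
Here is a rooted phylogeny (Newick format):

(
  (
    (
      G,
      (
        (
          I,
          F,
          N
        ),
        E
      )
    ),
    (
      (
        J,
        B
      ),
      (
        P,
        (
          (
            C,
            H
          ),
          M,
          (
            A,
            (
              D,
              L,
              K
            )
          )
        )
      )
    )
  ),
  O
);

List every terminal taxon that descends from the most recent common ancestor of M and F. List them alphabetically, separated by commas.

Tracing M: it sits inside ((C,H),M,(A,(D,L,K))).
Tracing F: it sits inside (I,F,N).
The smallest clade enclosing both is ((G,((I,F,N),E)),((J,B),(P,((C,H),M,(A,(D,L,K)))))); the answer is its 15 terminal taxa in alphabetical order.

A, B, C, D, E, F, G, H, I, J, K, L, M, N, P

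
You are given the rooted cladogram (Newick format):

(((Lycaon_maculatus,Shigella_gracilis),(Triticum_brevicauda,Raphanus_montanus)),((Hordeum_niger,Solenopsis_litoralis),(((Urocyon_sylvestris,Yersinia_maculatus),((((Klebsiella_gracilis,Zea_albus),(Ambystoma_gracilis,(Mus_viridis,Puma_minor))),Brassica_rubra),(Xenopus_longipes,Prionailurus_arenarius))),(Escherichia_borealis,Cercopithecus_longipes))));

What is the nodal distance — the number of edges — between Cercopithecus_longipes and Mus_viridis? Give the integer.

The MRCA of Cercopithecus_longipes and Mus_viridis is the node subtending (((Urocyon_sylvestris,Yersinia_maculatus),((((Klebsiella_gracilis,Zea_albus),(Ambystoma_gracilis,(Mus_viridis,Puma_minor))),Brassica_rubra),(Xenopus_longipes,Prionailurus_arenarius))),(Escherichia_borealis,Cercopithecus_longipes)).
From Cercopithecus_longipes up to that node: 2 branches. From Mus_viridis up to the same node: 7 branches. Total: 2 + 7 = 9.

9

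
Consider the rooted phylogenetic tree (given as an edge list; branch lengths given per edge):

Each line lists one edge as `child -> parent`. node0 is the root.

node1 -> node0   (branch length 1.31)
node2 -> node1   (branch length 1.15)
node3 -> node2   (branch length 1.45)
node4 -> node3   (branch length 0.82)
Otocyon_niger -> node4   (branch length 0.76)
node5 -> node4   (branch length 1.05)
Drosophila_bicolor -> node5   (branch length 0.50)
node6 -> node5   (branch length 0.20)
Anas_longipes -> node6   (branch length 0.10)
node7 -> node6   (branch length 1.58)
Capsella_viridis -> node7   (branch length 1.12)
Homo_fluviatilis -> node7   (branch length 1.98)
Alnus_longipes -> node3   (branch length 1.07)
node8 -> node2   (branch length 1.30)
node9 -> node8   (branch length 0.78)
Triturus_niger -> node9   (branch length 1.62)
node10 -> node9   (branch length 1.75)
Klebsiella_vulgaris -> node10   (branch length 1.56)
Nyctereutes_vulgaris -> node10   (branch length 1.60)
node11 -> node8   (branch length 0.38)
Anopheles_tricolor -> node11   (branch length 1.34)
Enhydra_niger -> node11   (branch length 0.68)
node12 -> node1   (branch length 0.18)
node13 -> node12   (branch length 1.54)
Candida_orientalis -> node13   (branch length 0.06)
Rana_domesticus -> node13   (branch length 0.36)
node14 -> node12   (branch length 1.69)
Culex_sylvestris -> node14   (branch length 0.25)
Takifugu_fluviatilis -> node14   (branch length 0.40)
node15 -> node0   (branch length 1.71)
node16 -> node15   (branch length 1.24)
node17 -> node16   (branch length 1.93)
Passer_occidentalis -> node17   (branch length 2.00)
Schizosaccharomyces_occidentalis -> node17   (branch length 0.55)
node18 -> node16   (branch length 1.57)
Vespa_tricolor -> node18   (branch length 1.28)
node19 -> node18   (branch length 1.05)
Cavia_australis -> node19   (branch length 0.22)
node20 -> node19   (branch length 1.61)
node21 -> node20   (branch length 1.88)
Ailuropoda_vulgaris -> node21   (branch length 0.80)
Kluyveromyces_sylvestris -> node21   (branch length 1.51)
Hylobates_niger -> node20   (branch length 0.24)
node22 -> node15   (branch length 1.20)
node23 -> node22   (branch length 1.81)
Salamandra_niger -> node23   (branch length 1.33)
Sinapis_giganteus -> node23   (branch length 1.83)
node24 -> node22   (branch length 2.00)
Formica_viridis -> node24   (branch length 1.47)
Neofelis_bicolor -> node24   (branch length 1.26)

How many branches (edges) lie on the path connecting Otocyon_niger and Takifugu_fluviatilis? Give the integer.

7

The MRCA of Otocyon_niger and Takifugu_fluviatilis is the node subtending ((((Otocyon_niger,(Drosophila_bicolor,(Anas_longipes,(Capsella_viridis,Homo_fluviatilis)))),Alnus_longipes),((Triturus_niger,(Klebsiella_vulgaris,Nyctereutes_vulgaris)),(Anopheles_tricolor,Enhydra_niger))),((Candida_orientalis,Rana_domesticus),(Culex_sylvestris,Takifugu_fluviatilis))).
From Otocyon_niger up to that node: 4 branches. From Takifugu_fluviatilis up to the same node: 3 branches. Total: 4 + 3 = 7.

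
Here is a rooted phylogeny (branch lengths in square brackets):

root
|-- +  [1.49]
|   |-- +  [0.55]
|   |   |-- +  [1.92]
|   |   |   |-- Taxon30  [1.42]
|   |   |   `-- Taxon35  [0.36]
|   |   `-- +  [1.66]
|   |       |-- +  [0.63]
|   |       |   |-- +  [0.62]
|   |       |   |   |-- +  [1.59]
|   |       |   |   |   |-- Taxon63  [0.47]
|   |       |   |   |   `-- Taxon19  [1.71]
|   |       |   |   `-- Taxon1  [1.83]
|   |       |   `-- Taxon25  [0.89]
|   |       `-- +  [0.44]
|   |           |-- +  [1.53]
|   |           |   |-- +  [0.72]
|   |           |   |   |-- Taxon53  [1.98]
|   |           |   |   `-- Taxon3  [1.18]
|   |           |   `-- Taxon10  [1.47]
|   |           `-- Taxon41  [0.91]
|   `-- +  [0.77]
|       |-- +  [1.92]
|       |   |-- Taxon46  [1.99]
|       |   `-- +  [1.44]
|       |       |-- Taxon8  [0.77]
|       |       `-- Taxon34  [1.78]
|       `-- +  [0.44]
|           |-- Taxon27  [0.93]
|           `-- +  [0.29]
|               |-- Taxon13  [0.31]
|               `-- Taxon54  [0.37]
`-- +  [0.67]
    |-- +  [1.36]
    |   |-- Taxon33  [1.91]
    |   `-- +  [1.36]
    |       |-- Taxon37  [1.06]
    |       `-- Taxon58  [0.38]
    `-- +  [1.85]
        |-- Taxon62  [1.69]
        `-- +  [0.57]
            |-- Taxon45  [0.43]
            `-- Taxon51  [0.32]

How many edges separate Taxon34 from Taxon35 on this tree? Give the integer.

The MRCA of Taxon34 and Taxon35 is the node subtending (((Taxon30,Taxon35),((((Taxon63,Taxon19),Taxon1),Taxon25),(((Taxon53,Taxon3),Taxon10),Taxon41))),((Taxon46,(Taxon8,Taxon34)),(Taxon27,(Taxon13,Taxon54)))).
From Taxon34 up to that node: 4 branches. From Taxon35 up to the same node: 3 branches. Total: 4 + 3 = 7.

7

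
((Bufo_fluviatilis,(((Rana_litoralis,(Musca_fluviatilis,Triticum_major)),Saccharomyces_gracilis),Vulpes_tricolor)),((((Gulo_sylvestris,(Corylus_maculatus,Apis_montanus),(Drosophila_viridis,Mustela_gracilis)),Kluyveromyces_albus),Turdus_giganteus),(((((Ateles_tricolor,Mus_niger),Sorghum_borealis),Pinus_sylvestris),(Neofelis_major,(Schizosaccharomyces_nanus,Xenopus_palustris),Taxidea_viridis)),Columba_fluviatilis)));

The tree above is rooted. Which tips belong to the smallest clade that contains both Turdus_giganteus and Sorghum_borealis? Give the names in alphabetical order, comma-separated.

Tracing Turdus_giganteus: it sits inside (((Gulo_sylvestris,(Corylus_maculatus,Apis_montanus),(Drosophila_viridis,Mustela_gracilis)),Kluyveromyces_albus),Turdus_giganteus).
Tracing Sorghum_borealis: it sits inside ((Ateles_tricolor,Mus_niger),Sorghum_borealis).
The smallest clade enclosing both is ((((Gulo_sylvestris,(Corylus_maculatus,Apis_montanus),(Drosophila_viridis,Mustela_gracilis)),Kluyveromyces_albus),Turdus_giganteus),(((((Ateles_tricolor,Mus_niger),Sorghum_borealis),Pinus_sylvestris),(Neofelis_major,(Schizosaccharomyces_nanus,Xenopus_palustris),Taxidea_viridis)),Columba_fluviatilis)); the answer is its 16 terminal taxa in alphabetical order.

Apis_montanus, Ateles_tricolor, Columba_fluviatilis, Corylus_maculatus, Drosophila_viridis, Gulo_sylvestris, Kluyveromyces_albus, Mus_niger, Mustela_gracilis, Neofelis_major, Pinus_sylvestris, Schizosaccharomyces_nanus, Sorghum_borealis, Taxidea_viridis, Turdus_giganteus, Xenopus_palustris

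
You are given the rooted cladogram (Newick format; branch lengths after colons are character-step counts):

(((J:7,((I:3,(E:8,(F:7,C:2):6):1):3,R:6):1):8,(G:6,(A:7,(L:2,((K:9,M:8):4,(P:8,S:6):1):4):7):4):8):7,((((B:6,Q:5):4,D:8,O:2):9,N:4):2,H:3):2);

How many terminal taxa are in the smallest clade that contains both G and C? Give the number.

13

The MRCA of G and C is the node subtending ((J,((I,(E,(F,C))),R)),(G,(A,(L,((K,M),(P,S)))))).
That clade contains 13 terminal taxa: A, C, E, F, G, I, J, K, L, M, P, R, S.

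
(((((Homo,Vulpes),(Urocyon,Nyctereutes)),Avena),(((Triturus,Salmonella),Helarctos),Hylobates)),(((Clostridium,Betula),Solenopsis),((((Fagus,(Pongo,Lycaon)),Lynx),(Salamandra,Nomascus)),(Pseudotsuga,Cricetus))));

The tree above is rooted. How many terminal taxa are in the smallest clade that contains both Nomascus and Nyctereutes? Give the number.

The MRCA of Nomascus and Nyctereutes is the root, so the clade is the entire tree.
That clade contains 20 terminal taxa: Avena, Betula, Clostridium, Cricetus, Fagus, Helarctos, Homo, Hylobates, Lycaon, Lynx, Nomascus, Nyctereutes, Pongo, Pseudotsuga, Salamandra, Salmonella, Solenopsis, Triturus, Urocyon, Vulpes.

20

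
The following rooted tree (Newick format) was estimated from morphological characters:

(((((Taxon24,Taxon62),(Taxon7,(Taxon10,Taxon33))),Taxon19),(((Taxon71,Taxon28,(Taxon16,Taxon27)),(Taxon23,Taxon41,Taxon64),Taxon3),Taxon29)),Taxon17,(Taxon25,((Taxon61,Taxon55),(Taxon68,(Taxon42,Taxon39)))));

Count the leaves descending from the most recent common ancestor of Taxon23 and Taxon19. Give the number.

15

The MRCA of Taxon23 and Taxon19 is the node subtending ((((Taxon24,Taxon62),(Taxon7,(Taxon10,Taxon33))),Taxon19),(((Taxon71,Taxon28,(Taxon16,Taxon27)),(Taxon23,Taxon41,Taxon64),Taxon3),Taxon29)).
That clade contains 15 terminal taxa: Taxon10, Taxon16, Taxon19, Taxon23, Taxon24, Taxon27, Taxon28, Taxon29, Taxon3, Taxon33, Taxon41, Taxon62, Taxon64, Taxon7, Taxon71.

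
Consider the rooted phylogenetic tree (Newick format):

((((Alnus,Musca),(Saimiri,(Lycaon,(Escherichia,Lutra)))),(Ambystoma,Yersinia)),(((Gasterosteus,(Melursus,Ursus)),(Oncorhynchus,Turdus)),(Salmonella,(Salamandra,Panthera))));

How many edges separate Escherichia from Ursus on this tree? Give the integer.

11

The MRCA of Escherichia and Ursus is the root of the tree.
From Escherichia up to that node: 6 branches. From Ursus up to the same node: 5 branches. Total: 6 + 5 = 11.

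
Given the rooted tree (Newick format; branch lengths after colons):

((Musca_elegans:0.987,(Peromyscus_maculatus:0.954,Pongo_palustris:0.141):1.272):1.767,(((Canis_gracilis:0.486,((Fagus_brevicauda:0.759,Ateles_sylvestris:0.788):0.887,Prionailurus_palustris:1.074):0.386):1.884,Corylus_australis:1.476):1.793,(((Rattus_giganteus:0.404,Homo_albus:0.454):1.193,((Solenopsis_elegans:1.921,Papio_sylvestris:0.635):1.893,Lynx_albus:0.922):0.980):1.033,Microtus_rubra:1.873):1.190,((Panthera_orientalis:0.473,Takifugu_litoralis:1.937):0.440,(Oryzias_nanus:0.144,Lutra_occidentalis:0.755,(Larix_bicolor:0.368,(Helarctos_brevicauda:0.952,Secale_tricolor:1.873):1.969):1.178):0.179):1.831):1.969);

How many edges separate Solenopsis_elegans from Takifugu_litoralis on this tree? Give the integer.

The MRCA of Solenopsis_elegans and Takifugu_litoralis is the node subtending (((Canis_gracilis,((Fagus_brevicauda,Ateles_sylvestris),Prionailurus_palustris)),Corylus_australis),(((Rattus_giganteus,Homo_albus),((Solenopsis_elegans,Papio_sylvestris),Lynx_albus)),Microtus_rubra),((Panthera_orientalis,Takifugu_litoralis),(Oryzias_nanus,Lutra_occidentalis,(Larix_bicolor,(Helarctos_brevicauda,Secale_tricolor))))).
From Solenopsis_elegans up to that node: 5 branches. From Takifugu_litoralis up to the same node: 3 branches. Total: 5 + 3 = 8.

8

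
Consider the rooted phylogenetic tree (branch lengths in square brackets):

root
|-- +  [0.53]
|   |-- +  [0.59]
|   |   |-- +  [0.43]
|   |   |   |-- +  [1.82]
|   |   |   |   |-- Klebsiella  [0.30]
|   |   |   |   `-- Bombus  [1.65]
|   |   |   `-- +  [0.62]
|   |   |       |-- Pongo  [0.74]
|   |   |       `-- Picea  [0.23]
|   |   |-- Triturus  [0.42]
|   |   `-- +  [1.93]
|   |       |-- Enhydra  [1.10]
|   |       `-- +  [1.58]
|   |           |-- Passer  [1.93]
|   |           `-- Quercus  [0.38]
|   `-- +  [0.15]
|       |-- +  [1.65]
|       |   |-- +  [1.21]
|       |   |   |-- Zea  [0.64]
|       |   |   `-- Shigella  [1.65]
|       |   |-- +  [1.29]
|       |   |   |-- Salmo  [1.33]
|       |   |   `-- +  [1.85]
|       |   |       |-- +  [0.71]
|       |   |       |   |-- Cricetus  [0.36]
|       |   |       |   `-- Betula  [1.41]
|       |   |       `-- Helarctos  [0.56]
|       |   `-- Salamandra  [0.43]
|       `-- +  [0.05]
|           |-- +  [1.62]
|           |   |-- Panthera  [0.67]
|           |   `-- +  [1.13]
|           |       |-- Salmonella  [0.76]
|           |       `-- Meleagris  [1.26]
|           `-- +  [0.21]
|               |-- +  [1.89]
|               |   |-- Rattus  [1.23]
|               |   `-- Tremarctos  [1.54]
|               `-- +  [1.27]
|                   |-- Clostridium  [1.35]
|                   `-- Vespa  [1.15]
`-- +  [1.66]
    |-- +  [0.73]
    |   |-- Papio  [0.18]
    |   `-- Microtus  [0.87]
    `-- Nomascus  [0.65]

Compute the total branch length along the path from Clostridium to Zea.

The path runs Clostridium → … → MRCA → … → Zea; the MRCA is the node subtending (((Zea,Shigella),(Salmo,((Cricetus,Betula),Helarctos)),Salamandra),((Panthera,(Salmonella,Meleagris)),((Rattus,Tremarctos),(Clostridium,Vespa)))).
Branch lengths along that path: 1.35 + 1.27 + 0.21 + 0.05 + 1.65 + 1.21 + 0.64 = 6.38.

6.38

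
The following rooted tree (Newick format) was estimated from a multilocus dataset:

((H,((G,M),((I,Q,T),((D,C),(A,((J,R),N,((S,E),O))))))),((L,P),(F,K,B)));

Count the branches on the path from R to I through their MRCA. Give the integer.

The MRCA of R and I is the node subtending ((I,Q,T),((D,C),(A,((J,R),N,((S,E),O))))).
From R up to that node: 5 branches. From I up to the same node: 2 branches. Total: 5 + 2 = 7.

7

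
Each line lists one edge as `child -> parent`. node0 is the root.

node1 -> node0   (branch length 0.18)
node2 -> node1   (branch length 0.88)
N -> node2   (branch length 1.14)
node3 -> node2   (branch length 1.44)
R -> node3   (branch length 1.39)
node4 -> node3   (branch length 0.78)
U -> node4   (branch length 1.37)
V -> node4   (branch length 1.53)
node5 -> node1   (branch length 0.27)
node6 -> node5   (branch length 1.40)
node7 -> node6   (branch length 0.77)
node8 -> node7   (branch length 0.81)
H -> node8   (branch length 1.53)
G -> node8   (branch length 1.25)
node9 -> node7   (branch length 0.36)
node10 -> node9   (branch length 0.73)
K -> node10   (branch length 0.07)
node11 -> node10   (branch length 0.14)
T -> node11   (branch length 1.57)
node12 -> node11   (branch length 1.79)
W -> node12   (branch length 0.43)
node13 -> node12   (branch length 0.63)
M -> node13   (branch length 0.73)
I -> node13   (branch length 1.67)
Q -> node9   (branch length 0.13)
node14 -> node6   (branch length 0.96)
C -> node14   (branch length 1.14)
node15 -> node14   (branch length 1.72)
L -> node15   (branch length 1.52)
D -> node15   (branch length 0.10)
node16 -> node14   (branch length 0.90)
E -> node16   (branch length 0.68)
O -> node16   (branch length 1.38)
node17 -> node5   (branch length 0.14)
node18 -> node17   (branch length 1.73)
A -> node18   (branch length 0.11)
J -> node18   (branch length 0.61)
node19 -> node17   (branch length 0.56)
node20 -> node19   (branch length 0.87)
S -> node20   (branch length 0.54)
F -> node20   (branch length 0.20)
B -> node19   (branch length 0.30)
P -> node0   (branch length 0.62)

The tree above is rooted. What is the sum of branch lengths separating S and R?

The path runs S → … → MRCA → … → R; the MRCA is the node subtending ((N,(R,(U,V))),((((H,G),((K,(T,(W,(M,I)))),Q)),(C,(L,D),(E,O))),((A,J),((S,F),B)))).
Branch lengths along that path: 0.54 + 0.87 + 0.56 + 0.14 + 0.27 + 0.88 + 1.44 + 1.39 = 6.09.

6.09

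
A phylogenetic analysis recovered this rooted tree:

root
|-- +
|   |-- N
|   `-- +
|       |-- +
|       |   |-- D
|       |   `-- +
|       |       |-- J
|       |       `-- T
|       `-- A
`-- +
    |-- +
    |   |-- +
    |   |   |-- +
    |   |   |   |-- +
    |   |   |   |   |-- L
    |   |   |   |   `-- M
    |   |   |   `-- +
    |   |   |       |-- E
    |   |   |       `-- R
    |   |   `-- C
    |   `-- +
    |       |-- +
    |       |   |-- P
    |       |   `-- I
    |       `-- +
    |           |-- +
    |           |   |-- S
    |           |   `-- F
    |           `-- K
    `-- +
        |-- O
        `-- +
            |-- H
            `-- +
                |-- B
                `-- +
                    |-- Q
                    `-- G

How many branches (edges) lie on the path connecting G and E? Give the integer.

10

The MRCA of G and E is the node subtending (((((L,M),(E,R)),C),((P,I),((S,F),K))),(O,(H,(B,(Q,G))))).
From G up to that node: 5 branches. From E up to the same node: 5 branches. Total: 5 + 5 = 10.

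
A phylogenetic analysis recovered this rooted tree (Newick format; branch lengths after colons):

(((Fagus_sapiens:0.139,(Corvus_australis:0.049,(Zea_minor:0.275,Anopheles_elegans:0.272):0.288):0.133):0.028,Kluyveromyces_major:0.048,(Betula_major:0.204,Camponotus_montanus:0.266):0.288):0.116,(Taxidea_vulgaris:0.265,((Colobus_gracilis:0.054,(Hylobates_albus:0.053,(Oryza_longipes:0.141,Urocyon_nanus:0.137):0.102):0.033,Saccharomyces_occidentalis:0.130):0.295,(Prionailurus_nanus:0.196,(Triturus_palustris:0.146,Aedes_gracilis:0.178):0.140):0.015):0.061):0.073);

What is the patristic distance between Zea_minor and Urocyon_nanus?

1.541

The path runs Zea_minor → … → MRCA → … → Urocyon_nanus; the MRCA is the root of the tree.
Branch lengths along that path: 0.275 + 0.288 + 0.133 + 0.028 + 0.116 + 0.073 + 0.061 + 0.295 + 0.033 + 0.102 + 0.137 = 1.541.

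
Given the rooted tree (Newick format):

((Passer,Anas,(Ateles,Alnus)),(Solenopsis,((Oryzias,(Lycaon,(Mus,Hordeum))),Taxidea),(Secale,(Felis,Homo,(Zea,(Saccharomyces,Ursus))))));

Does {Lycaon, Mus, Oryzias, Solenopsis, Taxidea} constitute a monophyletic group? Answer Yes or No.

The MRCA of the listed taxa subtends (Solenopsis,((Oryzias,(Lycaon,(Mus,Hordeum))),Taxidea),(Secale,(Felis,Homo,(Zea,(Saccharomyces,Ursus))))).
That clade also contains Felis, Homo, Hordeum, Saccharomyces, Secale, Ursus, Zea, which are not in the proposed group, so the group is not monophyletic.

No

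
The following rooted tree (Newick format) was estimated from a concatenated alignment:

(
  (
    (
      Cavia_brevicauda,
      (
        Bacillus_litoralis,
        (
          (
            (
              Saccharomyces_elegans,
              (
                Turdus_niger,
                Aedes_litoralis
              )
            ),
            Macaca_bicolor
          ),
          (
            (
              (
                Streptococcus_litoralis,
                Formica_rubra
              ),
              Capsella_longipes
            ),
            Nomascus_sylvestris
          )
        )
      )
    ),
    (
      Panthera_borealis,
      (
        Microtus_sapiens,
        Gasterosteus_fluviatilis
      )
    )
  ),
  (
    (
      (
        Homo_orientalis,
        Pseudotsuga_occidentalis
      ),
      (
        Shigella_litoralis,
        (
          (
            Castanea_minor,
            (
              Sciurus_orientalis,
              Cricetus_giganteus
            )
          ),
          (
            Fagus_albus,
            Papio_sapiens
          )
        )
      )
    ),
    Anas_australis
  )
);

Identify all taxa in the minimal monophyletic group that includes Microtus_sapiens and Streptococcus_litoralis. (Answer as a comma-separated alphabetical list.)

Tracing Microtus_sapiens: it sits inside (Microtus_sapiens,Gasterosteus_fluviatilis).
Tracing Streptococcus_litoralis: it sits inside (Streptococcus_litoralis,Formica_rubra).
The smallest clade enclosing both is ((Cavia_brevicauda,(Bacillus_litoralis,(((Saccharomyces_elegans,(Turdus_niger,Aedes_litoralis)),Macaca_bicolor),(((Streptococcus_litoralis,Formica_rubra),Capsella_longipes),Nomascus_sylvestris)))),(Panthera_borealis,(Microtus_sapiens,Gasterosteus_fluviatilis))); the answer is its 13 terminal taxa in alphabetical order.

Aedes_litoralis, Bacillus_litoralis, Capsella_longipes, Cavia_brevicauda, Formica_rubra, Gasterosteus_fluviatilis, Macaca_bicolor, Microtus_sapiens, Nomascus_sylvestris, Panthera_borealis, Saccharomyces_elegans, Streptococcus_litoralis, Turdus_niger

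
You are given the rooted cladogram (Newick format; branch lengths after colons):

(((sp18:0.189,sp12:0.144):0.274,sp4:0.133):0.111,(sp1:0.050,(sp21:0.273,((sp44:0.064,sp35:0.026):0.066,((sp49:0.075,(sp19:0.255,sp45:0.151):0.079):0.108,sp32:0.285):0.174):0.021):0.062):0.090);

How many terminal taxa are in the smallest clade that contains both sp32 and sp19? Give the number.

4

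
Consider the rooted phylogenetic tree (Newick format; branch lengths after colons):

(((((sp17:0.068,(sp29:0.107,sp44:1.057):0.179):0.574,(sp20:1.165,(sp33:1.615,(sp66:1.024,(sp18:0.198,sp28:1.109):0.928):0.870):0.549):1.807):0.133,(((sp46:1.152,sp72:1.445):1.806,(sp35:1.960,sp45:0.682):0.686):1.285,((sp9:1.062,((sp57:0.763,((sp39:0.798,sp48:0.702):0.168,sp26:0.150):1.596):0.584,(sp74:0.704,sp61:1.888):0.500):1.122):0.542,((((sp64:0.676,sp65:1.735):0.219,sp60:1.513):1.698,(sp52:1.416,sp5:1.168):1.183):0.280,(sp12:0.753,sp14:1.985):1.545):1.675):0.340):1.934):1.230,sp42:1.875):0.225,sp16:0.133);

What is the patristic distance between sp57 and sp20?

8.390

The path runs sp57 → … → MRCA → … → sp20; the MRCA is the node subtending (((sp17,(sp29,sp44)),(sp20,(sp33,(sp66,(sp18,sp28))))),(((sp46,sp72),(sp35,sp45)),((sp9,((sp57,((sp39,sp48),sp26)),(sp74,sp61))),((((sp64,sp65),sp60),(sp52,sp5)),(sp12,sp14))))).
Branch lengths along that path: 0.763 + 0.584 + 1.122 + 0.542 + 0.340 + 1.934 + 0.133 + 1.807 + 1.165 = 8.390.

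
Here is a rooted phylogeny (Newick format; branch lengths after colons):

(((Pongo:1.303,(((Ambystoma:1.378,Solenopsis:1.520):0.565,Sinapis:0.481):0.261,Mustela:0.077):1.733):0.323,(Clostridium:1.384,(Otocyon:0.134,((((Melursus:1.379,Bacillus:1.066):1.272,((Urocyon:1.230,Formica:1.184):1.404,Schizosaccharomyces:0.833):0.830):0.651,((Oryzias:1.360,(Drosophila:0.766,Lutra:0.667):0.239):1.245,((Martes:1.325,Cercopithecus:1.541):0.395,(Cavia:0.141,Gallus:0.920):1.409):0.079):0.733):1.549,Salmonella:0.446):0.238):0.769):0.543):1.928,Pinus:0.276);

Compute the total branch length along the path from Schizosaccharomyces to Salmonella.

The path runs Schizosaccharomyces → … → MRCA → … → Salmonella; the MRCA is the node subtending ((((Melursus,Bacillus),((Urocyon,Formica),Schizosaccharomyces)),((Oryzias,(Drosophila,Lutra)),((Martes,Cercopithecus),(Cavia,Gallus)))),Salmonella).
Branch lengths along that path: 0.833 + 0.830 + 0.651 + 1.549 + 0.446 = 4.309.

4.309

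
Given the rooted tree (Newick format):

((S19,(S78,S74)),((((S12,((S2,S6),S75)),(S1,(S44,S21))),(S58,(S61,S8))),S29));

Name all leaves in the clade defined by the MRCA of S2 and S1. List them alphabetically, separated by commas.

S1, S12, S2, S21, S44, S6, S75

Tracing S2: it sits inside (S2,S6).
Tracing S1: it sits inside (S1,(S44,S21)).
The smallest clade enclosing both is ((S12,((S2,S6),S75)),(S1,(S44,S21))); the answer is its 7 terminal taxa in alphabetical order.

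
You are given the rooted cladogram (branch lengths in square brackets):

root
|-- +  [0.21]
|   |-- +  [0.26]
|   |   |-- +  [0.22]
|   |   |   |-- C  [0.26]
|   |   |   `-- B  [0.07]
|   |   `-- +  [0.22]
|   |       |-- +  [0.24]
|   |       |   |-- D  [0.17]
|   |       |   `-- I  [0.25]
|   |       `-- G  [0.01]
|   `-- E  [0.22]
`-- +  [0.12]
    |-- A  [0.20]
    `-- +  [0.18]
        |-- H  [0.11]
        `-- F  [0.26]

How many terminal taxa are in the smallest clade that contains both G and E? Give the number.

The MRCA of G and E is the node subtending (((C,B),((D,I),G)),E).
That clade contains 6 terminal taxa: B, C, D, E, G, I.

6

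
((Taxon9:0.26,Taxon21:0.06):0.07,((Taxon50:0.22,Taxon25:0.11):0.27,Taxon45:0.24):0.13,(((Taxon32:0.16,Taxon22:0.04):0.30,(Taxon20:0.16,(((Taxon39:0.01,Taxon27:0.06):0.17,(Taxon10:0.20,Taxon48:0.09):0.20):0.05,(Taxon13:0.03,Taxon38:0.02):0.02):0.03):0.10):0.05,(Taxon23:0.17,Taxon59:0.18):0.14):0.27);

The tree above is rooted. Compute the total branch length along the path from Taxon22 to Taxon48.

0.81

The path runs Taxon22 → … → MRCA → … → Taxon48; the MRCA is the node subtending ((Taxon32,Taxon22),(Taxon20,(((Taxon39,Taxon27),(Taxon10,Taxon48)),(Taxon13,Taxon38)))).
Branch lengths along that path: 0.04 + 0.30 + 0.10 + 0.03 + 0.05 + 0.20 + 0.09 = 0.81.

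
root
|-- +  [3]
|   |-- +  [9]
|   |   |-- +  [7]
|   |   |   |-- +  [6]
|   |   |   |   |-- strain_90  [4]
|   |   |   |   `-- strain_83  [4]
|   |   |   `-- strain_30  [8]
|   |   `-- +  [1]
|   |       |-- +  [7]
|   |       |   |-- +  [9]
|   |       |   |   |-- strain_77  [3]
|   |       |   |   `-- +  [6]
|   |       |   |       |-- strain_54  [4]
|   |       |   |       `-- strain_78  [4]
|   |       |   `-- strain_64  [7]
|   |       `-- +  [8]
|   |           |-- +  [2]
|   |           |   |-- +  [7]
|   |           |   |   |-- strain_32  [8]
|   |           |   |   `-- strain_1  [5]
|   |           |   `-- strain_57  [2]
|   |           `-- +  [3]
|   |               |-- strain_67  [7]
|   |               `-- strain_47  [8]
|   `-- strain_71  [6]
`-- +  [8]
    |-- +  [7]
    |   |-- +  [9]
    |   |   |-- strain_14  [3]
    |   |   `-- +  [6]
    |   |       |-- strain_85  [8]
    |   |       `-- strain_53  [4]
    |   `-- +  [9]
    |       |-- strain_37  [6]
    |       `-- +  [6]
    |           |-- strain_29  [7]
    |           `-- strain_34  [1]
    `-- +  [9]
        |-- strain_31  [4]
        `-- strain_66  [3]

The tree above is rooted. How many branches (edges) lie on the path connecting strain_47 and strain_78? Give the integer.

7

The MRCA of strain_47 and strain_78 is the node subtending (((strain_77,(strain_54,strain_78)),strain_64),(((strain_32,strain_1),strain_57),(strain_67,strain_47))).
From strain_47 up to that node: 3 branches. From strain_78 up to the same node: 4 branches. Total: 3 + 4 = 7.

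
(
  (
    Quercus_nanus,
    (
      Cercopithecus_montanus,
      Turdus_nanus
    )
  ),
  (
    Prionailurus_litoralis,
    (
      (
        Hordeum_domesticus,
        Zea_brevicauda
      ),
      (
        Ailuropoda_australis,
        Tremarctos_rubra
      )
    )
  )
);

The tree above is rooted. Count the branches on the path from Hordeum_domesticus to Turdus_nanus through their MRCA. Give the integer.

The MRCA of Hordeum_domesticus and Turdus_nanus is the root of the tree.
From Hordeum_domesticus up to that node: 4 branches. From Turdus_nanus up to the same node: 3 branches. Total: 4 + 3 = 7.

7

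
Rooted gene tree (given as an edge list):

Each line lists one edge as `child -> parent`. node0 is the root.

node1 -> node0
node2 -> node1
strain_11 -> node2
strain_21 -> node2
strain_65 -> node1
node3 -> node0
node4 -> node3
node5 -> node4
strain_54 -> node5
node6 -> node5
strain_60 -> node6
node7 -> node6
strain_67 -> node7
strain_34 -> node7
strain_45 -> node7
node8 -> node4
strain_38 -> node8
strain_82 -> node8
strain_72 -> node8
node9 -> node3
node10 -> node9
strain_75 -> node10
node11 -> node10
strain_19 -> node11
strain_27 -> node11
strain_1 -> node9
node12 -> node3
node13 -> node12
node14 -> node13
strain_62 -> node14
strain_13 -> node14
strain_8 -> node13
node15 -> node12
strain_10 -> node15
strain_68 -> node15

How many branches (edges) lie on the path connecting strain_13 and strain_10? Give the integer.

The MRCA of strain_13 and strain_10 is the node subtending (((strain_62,strain_13),strain_8),(strain_10,strain_68)).
From strain_13 up to that node: 3 branches. From strain_10 up to the same node: 2 branches. Total: 3 + 2 = 5.

5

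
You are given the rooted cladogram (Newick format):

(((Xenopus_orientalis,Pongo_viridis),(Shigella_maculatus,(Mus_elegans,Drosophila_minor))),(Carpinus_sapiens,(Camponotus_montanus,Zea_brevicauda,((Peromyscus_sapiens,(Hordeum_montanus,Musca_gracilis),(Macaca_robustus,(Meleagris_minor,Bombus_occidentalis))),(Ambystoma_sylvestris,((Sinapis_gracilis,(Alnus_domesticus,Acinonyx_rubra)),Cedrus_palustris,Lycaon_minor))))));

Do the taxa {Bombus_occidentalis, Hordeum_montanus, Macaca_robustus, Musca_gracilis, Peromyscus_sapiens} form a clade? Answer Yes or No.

The MRCA of the listed taxa subtends (Peromyscus_sapiens,(Hordeum_montanus,Musca_gracilis),(Macaca_robustus,(Meleagris_minor,Bombus_occidentalis))).
That clade also contains Meleagris_minor, which is not in the proposed group, so the group is not monophyletic.

No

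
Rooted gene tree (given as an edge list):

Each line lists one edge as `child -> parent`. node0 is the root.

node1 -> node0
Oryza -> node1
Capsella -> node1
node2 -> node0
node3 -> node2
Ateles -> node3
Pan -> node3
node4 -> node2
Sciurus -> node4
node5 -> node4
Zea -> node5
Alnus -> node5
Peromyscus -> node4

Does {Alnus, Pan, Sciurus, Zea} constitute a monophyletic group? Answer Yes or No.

No

The MRCA of the listed taxa subtends ((Ateles,Pan),(Sciurus,(Zea,Alnus),Peromyscus)).
That clade also contains Ateles, Peromyscus, which are not in the proposed group, so the group is not monophyletic.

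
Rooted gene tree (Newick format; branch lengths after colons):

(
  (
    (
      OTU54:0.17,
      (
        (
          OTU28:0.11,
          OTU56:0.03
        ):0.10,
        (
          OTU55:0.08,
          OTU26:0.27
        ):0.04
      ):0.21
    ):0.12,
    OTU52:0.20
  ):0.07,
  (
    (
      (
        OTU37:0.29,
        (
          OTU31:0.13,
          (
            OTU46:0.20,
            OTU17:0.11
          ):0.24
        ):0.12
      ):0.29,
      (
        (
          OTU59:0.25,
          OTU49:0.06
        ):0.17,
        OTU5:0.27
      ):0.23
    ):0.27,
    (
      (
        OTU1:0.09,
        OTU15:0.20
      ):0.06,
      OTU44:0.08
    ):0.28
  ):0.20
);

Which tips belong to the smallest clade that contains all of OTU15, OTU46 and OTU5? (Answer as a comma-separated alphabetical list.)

OTU1, OTU15, OTU17, OTU31, OTU37, OTU44, OTU46, OTU49, OTU5, OTU59

Tracing OTU15: it sits inside (OTU1,OTU15).
Tracing OTU46: it sits inside (OTU46,OTU17).
Tracing OTU5: it sits inside ((OTU59,OTU49),OTU5).
The smallest clade enclosing all 3 is (((OTU37,(OTU31,(OTU46,OTU17))),((OTU59,OTU49),OTU5)),((OTU1,OTU15),OTU44)); the answer is its 10 terminal taxa in alphabetical order.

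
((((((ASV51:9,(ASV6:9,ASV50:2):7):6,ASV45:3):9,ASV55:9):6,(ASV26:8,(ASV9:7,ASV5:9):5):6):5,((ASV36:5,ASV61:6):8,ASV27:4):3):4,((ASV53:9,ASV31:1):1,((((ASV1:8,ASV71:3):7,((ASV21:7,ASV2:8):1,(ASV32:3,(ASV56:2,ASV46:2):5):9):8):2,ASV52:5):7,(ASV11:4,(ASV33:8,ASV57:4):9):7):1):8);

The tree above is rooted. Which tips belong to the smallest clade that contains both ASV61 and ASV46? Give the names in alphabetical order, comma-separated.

Tracing ASV61: it sits inside (ASV36,ASV61).
Tracing ASV46: it sits inside (ASV56,ASV46).
The smallest clade enclosing both is the whole tree (their MRCA is the root), so the answer is all 24 tips in alphabetical order.

ASV1, ASV11, ASV2, ASV21, ASV26, ASV27, ASV31, ASV32, ASV33, ASV36, ASV45, ASV46, ASV5, ASV50, ASV51, ASV52, ASV53, ASV55, ASV56, ASV57, ASV6, ASV61, ASV71, ASV9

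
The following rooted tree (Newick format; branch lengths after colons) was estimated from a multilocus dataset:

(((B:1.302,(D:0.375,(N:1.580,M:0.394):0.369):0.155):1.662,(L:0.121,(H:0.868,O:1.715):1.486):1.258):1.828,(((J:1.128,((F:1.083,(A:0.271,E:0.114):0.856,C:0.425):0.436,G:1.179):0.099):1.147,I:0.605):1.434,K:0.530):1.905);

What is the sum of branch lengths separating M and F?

The path runs M → … → MRCA → … → F; the MRCA is the root of the tree.
Branch lengths along that path: 0.394 + 0.369 + 0.155 + 1.662 + 1.828 + 1.905 + 1.434 + 1.147 + 0.099 + 0.436 + 1.083 = 10.512.

10.512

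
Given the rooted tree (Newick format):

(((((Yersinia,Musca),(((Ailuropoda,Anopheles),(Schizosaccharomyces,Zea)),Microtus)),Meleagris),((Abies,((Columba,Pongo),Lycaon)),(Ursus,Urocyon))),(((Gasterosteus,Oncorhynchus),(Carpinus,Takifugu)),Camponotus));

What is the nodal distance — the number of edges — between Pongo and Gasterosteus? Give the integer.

10

The MRCA of Pongo and Gasterosteus is the root of the tree.
From Pongo up to that node: 6 branches. From Gasterosteus up to the same node: 4 branches. Total: 6 + 4 = 10.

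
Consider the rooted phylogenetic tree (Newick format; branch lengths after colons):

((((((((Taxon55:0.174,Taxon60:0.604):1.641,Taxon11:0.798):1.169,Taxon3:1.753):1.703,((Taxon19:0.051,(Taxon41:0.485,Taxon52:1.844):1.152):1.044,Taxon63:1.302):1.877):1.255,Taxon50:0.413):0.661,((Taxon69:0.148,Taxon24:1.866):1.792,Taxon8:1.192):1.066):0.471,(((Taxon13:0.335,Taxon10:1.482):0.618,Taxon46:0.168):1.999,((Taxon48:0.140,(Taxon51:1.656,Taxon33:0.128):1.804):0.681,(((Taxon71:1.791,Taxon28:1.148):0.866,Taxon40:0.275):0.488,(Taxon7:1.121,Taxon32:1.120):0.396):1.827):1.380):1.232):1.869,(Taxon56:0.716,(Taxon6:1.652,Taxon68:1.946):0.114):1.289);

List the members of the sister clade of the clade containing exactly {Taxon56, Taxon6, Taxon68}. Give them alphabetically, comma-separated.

Taxon10, Taxon11, Taxon13, Taxon19, Taxon24, Taxon28, Taxon3, Taxon32, Taxon33, Taxon40, Taxon41, Taxon46, Taxon48, Taxon50, Taxon51, Taxon52, Taxon55, Taxon60, Taxon63, Taxon69, Taxon7, Taxon71, Taxon8

The clade containing exactly {Taxon56, Taxon6, Taxon68} attaches directly to the root of the tree.
The other lineage descending from that same node — the sister group — is (((((((Taxon55,Taxon60),Taxon11),Taxon3),((Taxon19,(Taxon41,Taxon52)),Taxon63)),Taxon50),((Taxon69,Taxon24),Taxon8)),(((Taxon13,Taxon10),Taxon46),((Taxon48,(Taxon51,Taxon33)),(((Taxon71,Taxon28),Taxon40),(Taxon7,Taxon32))))); its 23 tips in alphabetical order are the answer.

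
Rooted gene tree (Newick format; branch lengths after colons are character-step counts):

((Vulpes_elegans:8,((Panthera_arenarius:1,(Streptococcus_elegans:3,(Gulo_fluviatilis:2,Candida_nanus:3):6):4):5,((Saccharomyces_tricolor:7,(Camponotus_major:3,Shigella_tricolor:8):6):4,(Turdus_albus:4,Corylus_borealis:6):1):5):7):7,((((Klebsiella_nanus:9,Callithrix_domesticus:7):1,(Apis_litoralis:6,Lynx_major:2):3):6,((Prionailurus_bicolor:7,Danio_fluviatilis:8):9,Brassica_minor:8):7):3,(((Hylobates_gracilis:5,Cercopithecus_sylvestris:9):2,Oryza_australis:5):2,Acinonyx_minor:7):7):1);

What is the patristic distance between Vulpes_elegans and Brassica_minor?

The path runs Vulpes_elegans → … → MRCA → … → Brassica_minor; the MRCA is the root of the tree.
Branch lengths along that path: 8 + 7 + 1 + 3 + 7 + 8 = 34.

34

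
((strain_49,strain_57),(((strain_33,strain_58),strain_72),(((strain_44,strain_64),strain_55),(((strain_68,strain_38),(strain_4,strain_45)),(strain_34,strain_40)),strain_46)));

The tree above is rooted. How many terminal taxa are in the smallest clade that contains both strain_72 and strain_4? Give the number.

13

The MRCA of strain_72 and strain_4 is the node subtending (((strain_33,strain_58),strain_72),(((strain_44,strain_64),strain_55),(((strain_68,strain_38),(strain_4,strain_45)),(strain_34,strain_40)),strain_46)).
That clade contains 13 terminal taxa: strain_33, strain_34, strain_38, strain_4, strain_40, strain_44, strain_45, strain_46, strain_55, strain_58, strain_64, strain_68, strain_72.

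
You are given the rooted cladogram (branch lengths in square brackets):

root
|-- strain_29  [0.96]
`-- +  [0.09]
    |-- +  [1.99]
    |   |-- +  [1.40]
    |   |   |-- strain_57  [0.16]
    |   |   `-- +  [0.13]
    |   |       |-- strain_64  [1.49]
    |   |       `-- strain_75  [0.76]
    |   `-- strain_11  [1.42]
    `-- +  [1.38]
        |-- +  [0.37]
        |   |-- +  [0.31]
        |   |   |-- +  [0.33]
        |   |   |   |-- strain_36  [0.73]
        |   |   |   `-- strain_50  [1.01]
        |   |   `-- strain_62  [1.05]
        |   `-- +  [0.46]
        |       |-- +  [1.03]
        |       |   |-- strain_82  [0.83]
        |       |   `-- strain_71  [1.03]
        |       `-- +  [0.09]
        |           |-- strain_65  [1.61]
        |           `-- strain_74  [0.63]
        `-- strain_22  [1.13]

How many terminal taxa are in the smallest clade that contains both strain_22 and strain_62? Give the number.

8

The MRCA of strain_22 and strain_62 is the node subtending ((((strain_36,strain_50),strain_62),((strain_82,strain_71),(strain_65,strain_74))),strain_22).
That clade contains 8 terminal taxa: strain_22, strain_36, strain_50, strain_62, strain_65, strain_71, strain_74, strain_82.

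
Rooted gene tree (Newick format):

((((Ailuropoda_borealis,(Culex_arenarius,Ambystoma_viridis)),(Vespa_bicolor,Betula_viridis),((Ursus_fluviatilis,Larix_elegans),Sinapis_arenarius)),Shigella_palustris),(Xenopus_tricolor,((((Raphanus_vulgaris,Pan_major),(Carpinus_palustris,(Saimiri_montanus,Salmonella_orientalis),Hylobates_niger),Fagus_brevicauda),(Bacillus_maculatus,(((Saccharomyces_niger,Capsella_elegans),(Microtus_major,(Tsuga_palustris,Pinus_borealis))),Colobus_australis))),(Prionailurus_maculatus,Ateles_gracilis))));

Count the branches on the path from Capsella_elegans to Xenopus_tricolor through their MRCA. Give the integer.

The MRCA of Capsella_elegans and Xenopus_tricolor is the node subtending (Xenopus_tricolor,((((Raphanus_vulgaris,Pan_major),(Carpinus_palustris,(Saimiri_montanus,Salmonella_orientalis),Hylobates_niger),Fagus_brevicauda),(Bacillus_maculatus,(((Saccharomyces_niger,Capsella_elegans),(Microtus_major,(Tsuga_palustris,Pinus_borealis))),Colobus_australis))),(Prionailurus_maculatus,Ateles_gracilis))).
From Capsella_elegans up to that node: 7 branches. From Xenopus_tricolor up to the same node: 1 branch. Total: 7 + 1 = 8.

8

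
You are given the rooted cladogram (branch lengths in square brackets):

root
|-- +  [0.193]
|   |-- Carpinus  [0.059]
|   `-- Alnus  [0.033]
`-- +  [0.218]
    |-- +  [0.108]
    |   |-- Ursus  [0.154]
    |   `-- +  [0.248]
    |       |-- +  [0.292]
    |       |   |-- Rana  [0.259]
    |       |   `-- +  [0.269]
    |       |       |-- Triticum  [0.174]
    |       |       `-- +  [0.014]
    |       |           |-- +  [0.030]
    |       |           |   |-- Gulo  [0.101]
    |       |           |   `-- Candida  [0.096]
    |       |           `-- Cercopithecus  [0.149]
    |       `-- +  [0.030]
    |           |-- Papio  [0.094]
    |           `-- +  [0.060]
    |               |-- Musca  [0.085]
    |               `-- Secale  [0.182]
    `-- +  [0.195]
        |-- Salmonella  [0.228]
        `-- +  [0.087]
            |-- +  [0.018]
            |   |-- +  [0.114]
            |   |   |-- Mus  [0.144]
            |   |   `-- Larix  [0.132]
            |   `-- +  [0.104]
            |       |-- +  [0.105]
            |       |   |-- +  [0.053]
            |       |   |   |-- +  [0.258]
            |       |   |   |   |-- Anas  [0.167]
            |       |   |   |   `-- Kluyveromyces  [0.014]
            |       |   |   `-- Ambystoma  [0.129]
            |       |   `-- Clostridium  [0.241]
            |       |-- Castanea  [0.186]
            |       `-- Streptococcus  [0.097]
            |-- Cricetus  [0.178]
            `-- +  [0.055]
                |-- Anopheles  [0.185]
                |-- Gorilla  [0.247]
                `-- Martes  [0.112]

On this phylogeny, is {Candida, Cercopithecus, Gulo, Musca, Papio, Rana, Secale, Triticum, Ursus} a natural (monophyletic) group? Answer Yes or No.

Yes

The most recent common ancestor of these taxa subtends (Ursus,((Rana,(Triticum,((Gulo,Candida),Cercopithecus))),(Papio,(Musca,Secale)))).
That clade has exactly 9 tips — every listed taxon and nothing else — so the group is monophyletic.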